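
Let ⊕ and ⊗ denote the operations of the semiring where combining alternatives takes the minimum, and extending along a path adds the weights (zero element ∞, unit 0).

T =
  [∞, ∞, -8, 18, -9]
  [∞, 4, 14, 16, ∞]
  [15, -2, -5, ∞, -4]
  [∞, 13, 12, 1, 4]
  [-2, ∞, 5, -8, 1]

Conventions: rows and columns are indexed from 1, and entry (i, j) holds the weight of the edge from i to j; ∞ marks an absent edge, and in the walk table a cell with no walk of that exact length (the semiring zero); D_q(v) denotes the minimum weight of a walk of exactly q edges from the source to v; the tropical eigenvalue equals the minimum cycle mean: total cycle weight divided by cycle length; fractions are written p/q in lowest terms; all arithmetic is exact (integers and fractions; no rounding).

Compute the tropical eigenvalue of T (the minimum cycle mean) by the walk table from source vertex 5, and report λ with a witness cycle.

q=0: [∞, ∞, ∞, ∞, 0]
q=1: [-2, ∞, 5, -8, 1]
q=2: [-1, 3, -10, -7, -11]
q=3: [-13, -12, -15, -19, -14]
q=4: [-16, -17, -21, -22, -22]
q=5: [-24, -23, -26, -30, -25]
Optimal cycle mean attained by: cycle 1->5->1, total (-9) + (-2), length 2.
Answer: λ = -11/2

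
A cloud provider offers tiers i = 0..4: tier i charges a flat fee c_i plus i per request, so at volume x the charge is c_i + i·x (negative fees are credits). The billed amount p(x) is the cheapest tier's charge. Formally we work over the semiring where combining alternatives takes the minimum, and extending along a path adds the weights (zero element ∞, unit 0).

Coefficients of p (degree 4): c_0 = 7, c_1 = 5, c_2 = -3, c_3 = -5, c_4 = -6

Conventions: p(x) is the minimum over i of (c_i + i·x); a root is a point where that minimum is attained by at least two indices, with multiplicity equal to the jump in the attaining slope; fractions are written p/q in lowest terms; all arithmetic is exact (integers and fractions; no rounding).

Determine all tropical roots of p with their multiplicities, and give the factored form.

hull edge (i=0, c=7) to (i=2, c=-3): slope -5, span 2
hull edge (i=2, c=-3) to (i=3, c=-5): slope -2, span 1
hull edge (i=3, c=-5) to (i=4, c=-6): slope -1, span 1
Factored form: p(x) = -6 ⊗ (x ⊕ 1) ⊗ (x ⊕ 2) ⊗ (x ⊕ 5) ⊗ (x ⊕ 5)
Answer: roots = 1 (mult 1), 2 (mult 1), 5 (mult 2)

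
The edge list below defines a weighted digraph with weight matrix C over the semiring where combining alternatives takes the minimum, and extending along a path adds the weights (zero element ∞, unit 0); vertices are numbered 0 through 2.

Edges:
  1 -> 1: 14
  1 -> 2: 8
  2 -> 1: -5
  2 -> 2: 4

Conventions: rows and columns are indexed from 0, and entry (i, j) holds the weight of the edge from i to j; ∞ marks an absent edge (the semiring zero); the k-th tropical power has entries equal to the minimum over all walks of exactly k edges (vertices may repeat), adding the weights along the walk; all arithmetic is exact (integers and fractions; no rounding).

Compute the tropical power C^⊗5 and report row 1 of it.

C^⊗2:
  [∞, ∞, ∞]
  [∞, 3, 12]
  [∞, -1, 3]
C^⊗3:
  [∞, ∞, ∞]
  [∞, 7, 11]
  [∞, -2, 7]
C^⊗4:
  [∞, ∞, ∞]
  [∞, 6, 15]
  [∞, 2, 6]
C^⊗5:
  [∞, ∞, ∞]
  [∞, 10, 14]
  [∞, 1, 10]
Answer: row 1 of C^⊗5 = [∞, 10, 14]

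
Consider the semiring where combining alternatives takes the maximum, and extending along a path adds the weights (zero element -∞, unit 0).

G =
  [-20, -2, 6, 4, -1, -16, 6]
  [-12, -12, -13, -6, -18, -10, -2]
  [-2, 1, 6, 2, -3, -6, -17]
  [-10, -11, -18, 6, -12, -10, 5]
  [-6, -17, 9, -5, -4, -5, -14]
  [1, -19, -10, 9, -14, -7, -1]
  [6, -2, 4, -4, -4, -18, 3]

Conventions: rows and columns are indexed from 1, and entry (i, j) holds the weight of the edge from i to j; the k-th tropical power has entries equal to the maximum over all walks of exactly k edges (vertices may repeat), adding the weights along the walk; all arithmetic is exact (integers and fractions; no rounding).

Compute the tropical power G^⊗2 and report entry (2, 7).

G^⊗2:
  [12, 7, 12, 10, 3, 0, 9]
  [4, -4, 2, 0, -6, -16, 1]
  [4, 7, 12, 8, 3, 0, 7]
  [11, 3, 9, 12, 1, -4, 11]
  [7, 10, 15, 11, 6, 3, 0]
  [5, -1, 7, 15, 0, -1, 14]
  [9, 5, 12, 10, 5, -2, 12]
Key observation: the optimum is the walk 2->7->7, with weight (-2) + 3 = 1.
Optimal value attained by: walk 2->7->7.
Answer: (G^⊗2)[2][7] = 1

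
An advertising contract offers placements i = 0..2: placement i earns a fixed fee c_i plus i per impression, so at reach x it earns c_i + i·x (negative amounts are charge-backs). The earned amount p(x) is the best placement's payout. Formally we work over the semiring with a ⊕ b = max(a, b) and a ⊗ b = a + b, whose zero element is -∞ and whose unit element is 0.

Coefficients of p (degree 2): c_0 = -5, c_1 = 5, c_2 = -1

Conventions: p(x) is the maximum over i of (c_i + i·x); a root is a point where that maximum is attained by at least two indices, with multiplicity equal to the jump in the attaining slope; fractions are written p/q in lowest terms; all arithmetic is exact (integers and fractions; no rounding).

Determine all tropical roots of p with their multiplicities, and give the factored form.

hull edge (i=0, c=-5) to (i=1, c=5): slope 10, span 1
hull edge (i=1, c=5) to (i=2, c=-1): slope -6, span 1
Factored form: p(x) = -1 ⊗ (x ⊕ (-10)) ⊗ (x ⊕ 6)
Answer: roots = -10 (mult 1), 6 (mult 1)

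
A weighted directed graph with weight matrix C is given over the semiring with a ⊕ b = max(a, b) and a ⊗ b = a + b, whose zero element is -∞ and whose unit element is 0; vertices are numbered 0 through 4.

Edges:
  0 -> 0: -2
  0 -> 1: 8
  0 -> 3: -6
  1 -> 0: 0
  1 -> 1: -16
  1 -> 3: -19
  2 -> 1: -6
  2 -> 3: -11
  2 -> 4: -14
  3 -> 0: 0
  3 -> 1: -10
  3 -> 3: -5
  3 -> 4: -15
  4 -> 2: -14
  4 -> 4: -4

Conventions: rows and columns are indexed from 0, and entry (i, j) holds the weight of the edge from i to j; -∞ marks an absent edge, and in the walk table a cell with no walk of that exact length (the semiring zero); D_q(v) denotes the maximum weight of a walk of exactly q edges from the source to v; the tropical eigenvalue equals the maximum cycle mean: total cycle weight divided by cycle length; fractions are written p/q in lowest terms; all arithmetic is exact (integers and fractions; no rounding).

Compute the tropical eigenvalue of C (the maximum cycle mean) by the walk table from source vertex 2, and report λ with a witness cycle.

q=0: [-∞, -∞, 0, -∞, -∞]
q=1: [-∞, -6, -∞, -11, -14]
q=2: [-6, -21, -28, -16, -18]
q=3: [-8, 2, -32, -12, -22]
q=4: [2, 0, -36, -14, -26]
q=5: [0, 10, -40, -4, -29]
Optimal cycle mean attained by: cycle 0->1->0, total 8 + 0, length 2.
Answer: λ = 4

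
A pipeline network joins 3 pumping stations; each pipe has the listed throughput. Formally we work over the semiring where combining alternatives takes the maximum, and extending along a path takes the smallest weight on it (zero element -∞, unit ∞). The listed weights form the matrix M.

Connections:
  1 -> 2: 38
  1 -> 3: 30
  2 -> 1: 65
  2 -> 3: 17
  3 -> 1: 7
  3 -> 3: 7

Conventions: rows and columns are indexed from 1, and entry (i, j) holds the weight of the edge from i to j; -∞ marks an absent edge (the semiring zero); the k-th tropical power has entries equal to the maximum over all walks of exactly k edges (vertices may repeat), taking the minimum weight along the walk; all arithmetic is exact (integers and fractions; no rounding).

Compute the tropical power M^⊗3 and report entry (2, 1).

M^⊗2:
  [38, -∞, 17]
  [7, 38, 30]
  [7, 7, 7]
M^⊗3:
  [7, 38, 30]
  [38, 7, 17]
  [7, 7, 7]
Key observation: the optimum is the walk 2->1->2->1, with weight 65 min 38 min 65 = 38.
Optimal value attained by: walk 2->1->2->1.
Answer: (M^⊗3)[2][1] = 38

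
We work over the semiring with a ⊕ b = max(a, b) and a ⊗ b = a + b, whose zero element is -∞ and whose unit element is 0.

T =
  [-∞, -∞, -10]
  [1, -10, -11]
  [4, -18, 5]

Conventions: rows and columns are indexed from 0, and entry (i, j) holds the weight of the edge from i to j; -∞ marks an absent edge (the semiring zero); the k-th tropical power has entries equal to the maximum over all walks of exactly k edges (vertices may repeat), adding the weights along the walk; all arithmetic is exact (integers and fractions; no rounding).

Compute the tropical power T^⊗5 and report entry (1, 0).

T^⊗2:
  [-6, -28, -5]
  [-7, -20, -6]
  [9, -13, 10]
T^⊗3:
  [-1, -23, 0]
  [-2, -24, -1]
  [14, -8, 15]
T^⊗4:
  [4, -18, 5]
  [3, -19, 4]
  [19, -3, 20]
T^⊗5:
  [9, -13, 10]
  [8, -14, 9]
  [24, 2, 25]
Key observation: the optimum is the walk 1->2->2->2->2->0, with weight (-11) + 5 + 5 + 5 + 4 = 8.
Optimal value attained by: walk 1->2->2->2->2->0.
Answer: (T^⊗5)[1][0] = 8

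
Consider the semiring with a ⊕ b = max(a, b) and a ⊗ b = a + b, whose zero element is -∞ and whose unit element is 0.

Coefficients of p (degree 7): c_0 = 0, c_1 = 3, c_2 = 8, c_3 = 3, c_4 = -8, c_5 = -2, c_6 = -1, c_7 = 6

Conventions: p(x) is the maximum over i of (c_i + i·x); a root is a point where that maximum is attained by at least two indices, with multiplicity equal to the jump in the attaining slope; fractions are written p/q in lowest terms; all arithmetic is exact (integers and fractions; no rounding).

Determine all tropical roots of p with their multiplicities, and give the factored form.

hull edge (i=0, c=0) to (i=2, c=8): slope 4, span 2
hull edge (i=2, c=8) to (i=7, c=6): slope -2/5, span 5
Factored form: p(x) = 6 ⊗ (x ⊕ (-4)) ⊗ (x ⊕ (-4)) ⊗ (x ⊕ 2/5) ⊗ (x ⊕ 2/5) ⊗ (x ⊕ 2/5) ⊗ (x ⊕ 2/5) ⊗ (x ⊕ 2/5)
Answer: roots = -4 (mult 2), 2/5 (mult 5)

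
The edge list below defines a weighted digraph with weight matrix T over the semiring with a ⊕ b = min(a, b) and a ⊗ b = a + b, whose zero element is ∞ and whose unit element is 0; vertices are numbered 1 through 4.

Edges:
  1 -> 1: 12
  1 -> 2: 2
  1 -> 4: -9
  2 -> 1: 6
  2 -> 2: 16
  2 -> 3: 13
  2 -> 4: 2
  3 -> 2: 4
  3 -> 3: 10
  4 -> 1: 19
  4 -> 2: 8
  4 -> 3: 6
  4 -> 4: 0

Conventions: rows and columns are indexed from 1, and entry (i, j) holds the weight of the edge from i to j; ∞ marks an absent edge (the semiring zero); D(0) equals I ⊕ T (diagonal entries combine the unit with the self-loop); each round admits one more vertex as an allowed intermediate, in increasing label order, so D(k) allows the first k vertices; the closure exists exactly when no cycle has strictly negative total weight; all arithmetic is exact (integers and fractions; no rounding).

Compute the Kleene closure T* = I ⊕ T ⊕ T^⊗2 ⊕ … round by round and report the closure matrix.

D(0):
  [0, 2, ∞, -9]
  [6, 0, 13, 2]
  [∞, 4, 0, ∞]
  [19, 8, 6, 0]
D(1):
  [0, 2, ∞, -9]
  [6, 0, 13, -3]
  [∞, 4, 0, ∞]
  [19, 8, 6, 0]
D(2):
  [0, 2, 15, -9]
  [6, 0, 13, -3]
  [10, 4, 0, 1]
  [14, 8, 6, 0]
D(3):
  [0, 2, 15, -9]
  [6, 0, 13, -3]
  [10, 4, 0, 1]
  [14, 8, 6, 0]
D(4):
  [0, -1, -3, -9]
  [6, 0, 3, -3]
  [10, 4, 0, 1]
  [14, 8, 6, 0]
Answer: T* = [[0, -1, -3, -9], [6, 0, 3, -3], [10, 4, 0, 1], [14, 8, 6, 0]]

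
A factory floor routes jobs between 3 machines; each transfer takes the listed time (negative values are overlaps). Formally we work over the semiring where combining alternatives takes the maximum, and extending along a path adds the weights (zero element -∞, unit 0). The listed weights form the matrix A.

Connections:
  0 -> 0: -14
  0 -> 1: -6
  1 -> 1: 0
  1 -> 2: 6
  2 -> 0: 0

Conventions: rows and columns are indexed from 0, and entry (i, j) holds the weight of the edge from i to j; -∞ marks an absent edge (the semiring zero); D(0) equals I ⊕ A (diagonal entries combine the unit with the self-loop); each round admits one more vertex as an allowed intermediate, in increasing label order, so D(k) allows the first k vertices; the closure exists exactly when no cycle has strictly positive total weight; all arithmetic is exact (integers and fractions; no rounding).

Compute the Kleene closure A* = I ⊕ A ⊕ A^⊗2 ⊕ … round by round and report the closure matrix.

D(0):
  [0, -6, -∞]
  [-∞, 0, 6]
  [0, -∞, 0]
D(1):
  [0, -6, -∞]
  [-∞, 0, 6]
  [0, -6, 0]
D(2):
  [0, -6, 0]
  [-∞, 0, 6]
  [0, -6, 0]
D(3):
  [0, -6, 0]
  [6, 0, 6]
  [0, -6, 0]
Answer: A* = [[0, -6, 0], [6, 0, 6], [0, -6, 0]]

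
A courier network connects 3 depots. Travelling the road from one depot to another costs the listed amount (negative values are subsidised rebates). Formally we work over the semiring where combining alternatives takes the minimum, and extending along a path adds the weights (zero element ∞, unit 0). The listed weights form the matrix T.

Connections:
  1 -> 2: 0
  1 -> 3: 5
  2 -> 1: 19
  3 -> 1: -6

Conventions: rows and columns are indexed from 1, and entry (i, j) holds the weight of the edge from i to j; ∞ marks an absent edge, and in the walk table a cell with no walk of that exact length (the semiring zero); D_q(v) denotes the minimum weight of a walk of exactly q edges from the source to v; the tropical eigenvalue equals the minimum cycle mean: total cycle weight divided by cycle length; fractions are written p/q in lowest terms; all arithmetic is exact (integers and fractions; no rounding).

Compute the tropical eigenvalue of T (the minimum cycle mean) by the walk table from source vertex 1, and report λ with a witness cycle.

q=0: [0, ∞, ∞]
q=1: [∞, 0, 5]
q=2: [-1, ∞, ∞]
q=3: [∞, -1, 4]
Optimal cycle mean attained by: cycle 1->3->1, total 5 + (-6), length 2.
Answer: λ = -1/2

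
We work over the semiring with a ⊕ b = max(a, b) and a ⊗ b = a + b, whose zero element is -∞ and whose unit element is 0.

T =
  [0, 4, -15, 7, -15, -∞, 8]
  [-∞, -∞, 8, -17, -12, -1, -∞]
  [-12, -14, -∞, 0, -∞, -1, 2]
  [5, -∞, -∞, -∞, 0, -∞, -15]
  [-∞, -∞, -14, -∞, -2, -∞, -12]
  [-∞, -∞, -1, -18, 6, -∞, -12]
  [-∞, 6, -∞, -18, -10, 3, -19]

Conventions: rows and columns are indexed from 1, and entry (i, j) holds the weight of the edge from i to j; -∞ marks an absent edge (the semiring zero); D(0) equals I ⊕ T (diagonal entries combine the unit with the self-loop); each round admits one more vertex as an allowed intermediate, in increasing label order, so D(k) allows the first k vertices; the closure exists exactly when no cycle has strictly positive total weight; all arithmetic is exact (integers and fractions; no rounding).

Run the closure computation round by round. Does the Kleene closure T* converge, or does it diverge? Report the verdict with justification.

D(0):
  [0, 4, -15, 7, -15, -∞, 8]
  [-∞, 0, 8, -17, -12, -1, -∞]
  [-12, -14, 0, 0, -∞, -1, 2]
  [5, -∞, -∞, 0, 0, -∞, -15]
  [-∞, -∞, -14, -∞, 0, -∞, -12]
  [-∞, -∞, -1, -18, 6, 0, -12]
  [-∞, 6, -∞, -18, -10, 3, 0]
Detection: at round 1, diagonal entry (4, 4) turns strictly positive.
Key observation: the cycle 4->1->4 has total weight 5 + 7, which is strictly positive.
Answer: DIVERGES — positive cycle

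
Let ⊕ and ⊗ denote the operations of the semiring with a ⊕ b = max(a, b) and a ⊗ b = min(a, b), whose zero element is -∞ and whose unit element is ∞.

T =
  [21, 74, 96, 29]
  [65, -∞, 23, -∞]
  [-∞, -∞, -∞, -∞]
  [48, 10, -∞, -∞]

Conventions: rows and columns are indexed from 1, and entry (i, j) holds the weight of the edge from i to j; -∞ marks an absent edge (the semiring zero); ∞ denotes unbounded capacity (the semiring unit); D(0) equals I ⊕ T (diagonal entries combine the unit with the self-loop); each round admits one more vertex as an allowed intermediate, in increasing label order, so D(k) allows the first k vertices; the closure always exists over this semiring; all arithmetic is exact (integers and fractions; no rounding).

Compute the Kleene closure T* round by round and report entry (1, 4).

D(0):
  [∞, 74, 96, 29]
  [65, ∞, 23, -∞]
  [-∞, -∞, ∞, -∞]
  [48, 10, -∞, ∞]
D(1):
  [∞, 74, 96, 29]
  [65, ∞, 65, 29]
  [-∞, -∞, ∞, -∞]
  [48, 48, 48, ∞]
D(2):
  [∞, 74, 96, 29]
  [65, ∞, 65, 29]
  [-∞, -∞, ∞, -∞]
  [48, 48, 48, ∞]
D(3):
  [∞, 74, 96, 29]
  [65, ∞, 65, 29]
  [-∞, -∞, ∞, -∞]
  [48, 48, 48, ∞]
D(4):
  [∞, 74, 96, 29]
  [65, ∞, 65, 29]
  [-∞, -∞, ∞, -∞]
  [48, 48, 48, ∞]
Answer: T*[1][4] = 29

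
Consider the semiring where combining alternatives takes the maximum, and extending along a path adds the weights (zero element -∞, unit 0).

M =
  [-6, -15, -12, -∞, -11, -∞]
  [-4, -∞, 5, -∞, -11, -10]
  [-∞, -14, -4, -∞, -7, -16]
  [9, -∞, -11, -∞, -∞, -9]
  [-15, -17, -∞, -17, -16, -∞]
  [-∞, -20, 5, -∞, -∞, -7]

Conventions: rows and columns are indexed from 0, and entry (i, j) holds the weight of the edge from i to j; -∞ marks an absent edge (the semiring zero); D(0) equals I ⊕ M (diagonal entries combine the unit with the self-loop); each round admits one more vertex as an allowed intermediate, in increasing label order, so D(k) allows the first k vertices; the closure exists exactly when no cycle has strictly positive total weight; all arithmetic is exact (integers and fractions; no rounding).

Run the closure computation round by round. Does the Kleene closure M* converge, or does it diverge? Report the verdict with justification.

D(0):
  [0, -15, -12, -∞, -11, -∞]
  [-4, 0, 5, -∞, -11, -10]
  [-∞, -14, 0, -∞, -7, -16]
  [9, -∞, -11, 0, -∞, -9]
  [-15, -17, -∞, -17, 0, -∞]
  [-∞, -20, 5, -∞, -∞, 0]
D(1):
  [0, -15, -12, -∞, -11, -∞]
  [-4, 0, 5, -∞, -11, -10]
  [-∞, -14, 0, -∞, -7, -16]
  [9, -6, -3, 0, -2, -9]
  [-15, -17, -27, -17, 0, -∞]
  [-∞, -20, 5, -∞, -∞, 0]
D(2):
  [0, -15, -10, -∞, -11, -25]
  [-4, 0, 5, -∞, -11, -10]
  [-18, -14, 0, -∞, -7, -16]
  [9, -6, -1, 0, -2, -9]
  [-15, -17, -12, -17, 0, -27]
  [-24, -20, 5, -∞, -31, 0]
D(3):
  [0, -15, -10, -∞, -11, -25]
  [-4, 0, 5, -∞, -2, -10]
  [-18, -14, 0, -∞, -7, -16]
  [9, -6, -1, 0, -2, -9]
  [-15, -17, -12, -17, 0, -27]
  [-13, -9, 5, -∞, -2, 0]
D(4):
  [0, -15, -10, -∞, -11, -25]
  [-4, 0, 5, -∞, -2, -10]
  [-18, -14, 0, -∞, -7, -16]
  [9, -6, -1, 0, -2, -9]
  [-8, -17, -12, -17, 0, -26]
  [-13, -9, 5, -∞, -2, 0]
D(5):
  [0, -15, -10, -28, -11, -25]
  [-4, 0, 5, -19, -2, -10]
  [-15, -14, 0, -24, -7, -16]
  [9, -6, -1, 0, -2, -9]
  [-8, -17, -12, -17, 0, -26]
  [-10, -9, 5, -19, -2, 0]
D(6):
  [0, -15, -10, -28, -11, -25]
  [-4, 0, 5, -19, -2, -10]
  [-15, -14, 0, -24, -7, -16]
  [9, -6, -1, 0, -2, -9]
  [-8, -17, -12, -17, 0, -26]
  [-10, -9, 5, -19, -2, 0]
Key observation: every diagonal entry stays at the unit through all rounds, so no improving cycle exists.
Answer: CONVERGES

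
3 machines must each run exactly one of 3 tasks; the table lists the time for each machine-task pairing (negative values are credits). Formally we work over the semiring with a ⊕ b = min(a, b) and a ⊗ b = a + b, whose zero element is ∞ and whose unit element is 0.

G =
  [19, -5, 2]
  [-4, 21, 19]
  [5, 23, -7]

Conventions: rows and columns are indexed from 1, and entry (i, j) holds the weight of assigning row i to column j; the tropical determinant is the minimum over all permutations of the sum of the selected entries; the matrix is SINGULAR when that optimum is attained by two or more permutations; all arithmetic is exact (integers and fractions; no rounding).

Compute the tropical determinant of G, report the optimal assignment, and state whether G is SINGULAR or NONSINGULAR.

σ = (1, 2, 3): 19 + 21 + (-7) = 33
σ = (1, 3, 2): 19 + 19 + 23 = 61
σ = (2, 1, 3): (-5) + (-4) + (-7) = -16
σ = (2, 3, 1): (-5) + 19 + 5 = 19
σ = (3, 1, 2): 2 + (-4) + 23 = 21
σ = (3, 2, 1): 2 + 21 + 5 = 28
Optimal value attained by: σ = (2, 1, 3).
Answer: det⊕(G) = -16; verdict: NONSINGULAR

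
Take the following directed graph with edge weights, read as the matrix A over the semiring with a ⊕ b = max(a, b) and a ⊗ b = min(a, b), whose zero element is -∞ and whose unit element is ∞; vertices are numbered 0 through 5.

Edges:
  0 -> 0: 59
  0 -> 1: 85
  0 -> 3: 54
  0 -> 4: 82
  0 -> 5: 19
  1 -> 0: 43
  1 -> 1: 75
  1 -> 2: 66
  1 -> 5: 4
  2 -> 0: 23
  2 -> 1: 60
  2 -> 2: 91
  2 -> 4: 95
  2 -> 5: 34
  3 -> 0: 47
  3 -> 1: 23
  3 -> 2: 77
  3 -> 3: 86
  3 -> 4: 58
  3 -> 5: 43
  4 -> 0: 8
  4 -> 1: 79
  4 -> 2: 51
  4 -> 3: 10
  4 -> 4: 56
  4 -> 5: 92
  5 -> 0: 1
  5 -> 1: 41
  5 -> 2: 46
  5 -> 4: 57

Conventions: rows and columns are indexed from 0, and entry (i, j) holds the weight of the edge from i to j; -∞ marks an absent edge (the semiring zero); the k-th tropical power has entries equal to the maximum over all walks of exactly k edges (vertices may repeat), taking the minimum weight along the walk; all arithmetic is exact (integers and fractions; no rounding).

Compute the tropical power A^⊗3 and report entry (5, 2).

A^⊗2:
  [59, 79, 66, 54, 59, 82]
  [43, 75, 66, 43, 66, 34]
  [43, 79, 91, 23, 91, 92]
  [47, 60, 77, 86, 77, 58]
  [43, 75, 66, 10, 57, 56]
  [41, 57, 51, 10, 56, 57]
A^⊗3:
  [59, 75, 66, 54, 66, 59]
  [43, 75, 66, 43, 66, 66]
  [43, 79, 91, 43, 91, 91]
  [47, 77, 77, 86, 77, 77]
  [43, 75, 66, 43, 66, 57]
  [43, 57, 57, 41, 57, 56]
Key observation: the optimum is the walk 5->4->1->2, with weight 57 min 79 min 66 = 57.
Optimal value attained by: walk 5->4->1->2.
Answer: (A^⊗3)[5][2] = 57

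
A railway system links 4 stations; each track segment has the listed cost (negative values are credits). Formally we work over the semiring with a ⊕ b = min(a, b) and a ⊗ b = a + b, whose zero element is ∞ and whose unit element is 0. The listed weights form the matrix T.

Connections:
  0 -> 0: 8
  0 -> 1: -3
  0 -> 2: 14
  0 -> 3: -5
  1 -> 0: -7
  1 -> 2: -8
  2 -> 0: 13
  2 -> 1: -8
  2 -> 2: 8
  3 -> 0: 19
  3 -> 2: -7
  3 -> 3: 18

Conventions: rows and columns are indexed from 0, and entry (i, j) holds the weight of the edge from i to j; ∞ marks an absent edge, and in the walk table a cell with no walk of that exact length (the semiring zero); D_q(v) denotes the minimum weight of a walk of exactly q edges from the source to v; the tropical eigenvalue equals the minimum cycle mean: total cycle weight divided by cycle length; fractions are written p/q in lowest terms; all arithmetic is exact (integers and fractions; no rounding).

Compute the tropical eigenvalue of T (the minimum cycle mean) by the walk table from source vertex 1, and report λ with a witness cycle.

q=0: [∞, 0, ∞, ∞]
q=1: [-7, ∞, -8, ∞]
q=2: [1, -16, 0, -12]
q=3: [-23, -8, -24, -4]
q=4: [-15, -32, -16, -28]
Optimal cycle mean attained by: cycle 1->2->1, total (-8) + (-8), length 2.
Answer: λ = -8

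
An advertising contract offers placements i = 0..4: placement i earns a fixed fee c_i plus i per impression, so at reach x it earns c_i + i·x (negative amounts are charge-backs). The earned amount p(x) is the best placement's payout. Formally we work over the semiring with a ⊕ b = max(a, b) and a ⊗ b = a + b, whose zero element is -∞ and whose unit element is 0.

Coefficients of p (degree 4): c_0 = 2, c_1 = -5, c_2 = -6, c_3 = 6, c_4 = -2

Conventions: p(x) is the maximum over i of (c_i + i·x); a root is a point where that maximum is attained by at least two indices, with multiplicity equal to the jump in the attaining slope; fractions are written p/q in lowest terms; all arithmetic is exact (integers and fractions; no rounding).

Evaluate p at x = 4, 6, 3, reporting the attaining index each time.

p(4) = max(2+0·4=2, -5+1·4=-1, -6+2·4=2, 6+3·4=18, -2+4·4=14) = 18 (attained by i=3)
p(6) = max(2+0·6=2, -5+1·6=1, -6+2·6=6, 6+3·6=24, -2+4·6=22) = 24 (attained by i=3)
p(3) = max(2+0·3=2, -5+1·3=-2, -6+2·3=0, 6+3·3=15, -2+4·3=10) = 15 (attained by i=3)
Answer: p(4) = 18; p(6) = 24; p(3) = 15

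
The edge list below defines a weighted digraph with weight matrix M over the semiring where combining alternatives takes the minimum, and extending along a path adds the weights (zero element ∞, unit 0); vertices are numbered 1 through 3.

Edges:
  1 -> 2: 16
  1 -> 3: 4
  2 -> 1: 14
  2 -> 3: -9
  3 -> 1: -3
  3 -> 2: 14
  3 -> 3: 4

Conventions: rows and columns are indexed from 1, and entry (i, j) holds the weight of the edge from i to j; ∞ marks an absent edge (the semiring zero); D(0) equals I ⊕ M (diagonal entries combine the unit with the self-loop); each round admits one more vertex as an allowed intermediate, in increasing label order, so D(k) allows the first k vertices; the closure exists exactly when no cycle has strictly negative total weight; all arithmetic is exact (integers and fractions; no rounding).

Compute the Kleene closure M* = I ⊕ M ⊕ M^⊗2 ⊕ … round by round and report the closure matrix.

D(0):
  [0, 16, 4]
  [14, 0, -9]
  [-3, 14, 0]
D(1):
  [0, 16, 4]
  [14, 0, -9]
  [-3, 13, 0]
D(2):
  [0, 16, 4]
  [14, 0, -9]
  [-3, 13, 0]
D(3):
  [0, 16, 4]
  [-12, 0, -9]
  [-3, 13, 0]
Answer: M* = [[0, 16, 4], [-12, 0, -9], [-3, 13, 0]]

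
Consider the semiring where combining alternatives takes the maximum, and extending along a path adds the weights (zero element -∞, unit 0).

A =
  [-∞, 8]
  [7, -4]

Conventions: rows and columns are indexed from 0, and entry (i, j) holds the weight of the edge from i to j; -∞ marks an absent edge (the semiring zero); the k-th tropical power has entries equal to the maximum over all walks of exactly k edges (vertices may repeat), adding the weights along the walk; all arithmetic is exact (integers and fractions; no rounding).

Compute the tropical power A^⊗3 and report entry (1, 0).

A^⊗2:
  [15, 4]
  [3, 15]
A^⊗3:
  [11, 23]
  [22, 11]
Key observation: the optimum is the walk 1->0->1->0, with weight 7 + 8 + 7 = 22.
Optimal value attained by: walk 1->0->1->0.
Answer: (A^⊗3)[1][0] = 22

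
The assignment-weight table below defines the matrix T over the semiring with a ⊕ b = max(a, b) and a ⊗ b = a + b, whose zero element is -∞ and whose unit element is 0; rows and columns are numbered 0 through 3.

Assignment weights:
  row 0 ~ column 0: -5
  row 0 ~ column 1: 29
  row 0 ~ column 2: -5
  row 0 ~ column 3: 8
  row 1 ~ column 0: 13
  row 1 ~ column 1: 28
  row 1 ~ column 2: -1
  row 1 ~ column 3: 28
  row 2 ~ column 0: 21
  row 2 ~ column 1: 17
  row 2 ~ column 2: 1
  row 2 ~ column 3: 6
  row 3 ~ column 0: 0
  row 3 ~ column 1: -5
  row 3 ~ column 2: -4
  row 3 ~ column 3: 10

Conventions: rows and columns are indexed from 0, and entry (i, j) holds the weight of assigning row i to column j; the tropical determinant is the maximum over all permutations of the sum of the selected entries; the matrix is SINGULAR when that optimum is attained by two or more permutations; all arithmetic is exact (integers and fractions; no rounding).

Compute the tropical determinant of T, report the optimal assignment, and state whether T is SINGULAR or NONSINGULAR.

σ = (0, 1, 2, 3): (-5) + 28 + 1 + 10 = 34
σ = (0, 1, 3, 2): (-5) + 28 + 6 + (-4) = 25
σ = (0, 2, 1, 3): (-5) + (-1) + 17 + 10 = 21
σ = (0, 2, 3, 1): (-5) + (-1) + 6 + (-5) = -5
σ = (0, 3, 1, 2): (-5) + 28 + 17 + (-4) = 36
σ = (0, 3, 2, 1): (-5) + 28 + 1 + (-5) = 19
σ = (1, 0, 2, 3): 29 + 13 + 1 + 10 = 53
σ = (1, 0, 3, 2): 29 + 13 + 6 + (-4) = 44
σ = (1, 2, 0, 3): 29 + (-1) + 21 + 10 = 59
σ = (1, 2, 3, 0): 29 + (-1) + 6 + 0 = 34
σ = (1, 3, 0, 2): 29 + 28 + 21 + (-4) = 74
σ = (1, 3, 2, 0): 29 + 28 + 1 + 0 = 58
σ = (2, 0, 1, 3): (-5) + 13 + 17 + 10 = 35
σ = (2, 0, 3, 1): (-5) + 13 + 6 + (-5) = 9
σ = (2, 1, 0, 3): (-5) + 28 + 21 + 10 = 54
σ = (2, 1, 3, 0): (-5) + 28 + 6 + 0 = 29
σ = (2, 3, 0, 1): (-5) + 28 + 21 + (-5) = 39
σ = (2, 3, 1, 0): (-5) + 28 + 17 + 0 = 40
σ = (3, 0, 1, 2): 8 + 13 + 17 + (-4) = 34
σ = (3, 0, 2, 1): 8 + 13 + 1 + (-5) = 17
σ = (3, 1, 0, 2): 8 + 28 + 21 + (-4) = 53
σ = (3, 1, 2, 0): 8 + 28 + 1 + 0 = 37
σ = (3, 2, 0, 1): 8 + (-1) + 21 + (-5) = 23
σ = (3, 2, 1, 0): 8 + (-1) + 17 + 0 = 24
Optimal value attained by: σ = (1, 3, 0, 2).
Answer: det⊕(T) = 74; verdict: NONSINGULAR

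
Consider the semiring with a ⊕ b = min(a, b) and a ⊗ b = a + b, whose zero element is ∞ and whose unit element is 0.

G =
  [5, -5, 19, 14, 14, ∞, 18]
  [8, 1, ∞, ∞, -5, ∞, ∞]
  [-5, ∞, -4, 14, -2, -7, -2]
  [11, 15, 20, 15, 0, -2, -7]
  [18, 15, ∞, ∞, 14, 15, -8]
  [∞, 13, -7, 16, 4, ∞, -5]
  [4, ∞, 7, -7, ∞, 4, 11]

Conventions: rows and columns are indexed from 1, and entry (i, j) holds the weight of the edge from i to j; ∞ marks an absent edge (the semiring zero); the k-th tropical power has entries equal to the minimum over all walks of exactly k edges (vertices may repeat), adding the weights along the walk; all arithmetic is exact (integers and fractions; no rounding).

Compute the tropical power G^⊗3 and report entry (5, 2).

G^⊗2:
  [3, -4, 15, 11, -10, 12, 6]
  [9, 2, 27, 22, -4, 10, -13]
  [-9, -10, -14, -9, -6, -11, -12]
  [-3, 6, -9, -14, 2, -3, -8]
  [-4, 13, -1, -15, 10, -4, 3]
  [-12, 14, -11, -12, -9, -14, -9]
  [2, -1, -3, 4, -7, -9, -14]
G^⊗3:
  [4, -3, 5, -1, -9, 5, -18]
  [-9, 3, -6, -20, -3, -9, -12]
  [-19, -14, -18, -19, -16, -21, -16]
  [-14, -8, -13, -15, -14, -16, -21]
  [-6, -9, -11, -4, -15, -17, -22]
  [-16, -17, -21, -16, -13, -18, -19]
  [-10, -3, -16, -21, -6, -10, -15]
Key observation: the optimum is the walk 5->7->1->2, with weight (-8) + 4 + (-5) = -9.
Optimal value attained by: walk 5->7->1->2.
Answer: (G^⊗3)[5][2] = -9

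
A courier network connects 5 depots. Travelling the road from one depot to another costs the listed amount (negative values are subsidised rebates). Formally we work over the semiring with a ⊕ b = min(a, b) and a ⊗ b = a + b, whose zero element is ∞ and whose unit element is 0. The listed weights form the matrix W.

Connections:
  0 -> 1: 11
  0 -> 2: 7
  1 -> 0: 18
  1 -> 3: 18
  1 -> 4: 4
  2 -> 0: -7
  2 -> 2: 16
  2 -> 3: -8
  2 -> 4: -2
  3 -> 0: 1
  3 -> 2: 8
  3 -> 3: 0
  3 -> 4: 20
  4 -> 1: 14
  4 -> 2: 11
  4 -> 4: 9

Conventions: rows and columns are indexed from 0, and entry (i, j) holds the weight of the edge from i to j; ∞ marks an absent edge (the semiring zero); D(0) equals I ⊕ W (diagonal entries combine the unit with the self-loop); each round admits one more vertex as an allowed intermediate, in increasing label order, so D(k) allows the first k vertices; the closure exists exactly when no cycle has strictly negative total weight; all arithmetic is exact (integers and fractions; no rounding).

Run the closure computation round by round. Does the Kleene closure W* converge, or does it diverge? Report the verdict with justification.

D(0):
  [0, 11, 7, ∞, ∞]
  [18, 0, ∞, 18, 4]
  [-7, ∞, 0, -8, -2]
  [1, ∞, 8, 0, 20]
  [∞, 14, 11, ∞, 0]
D(1):
  [0, 11, 7, ∞, ∞]
  [18, 0, 25, 18, 4]
  [-7, 4, 0, -8, -2]
  [1, 12, 8, 0, 20]
  [∞, 14, 11, ∞, 0]
D(2):
  [0, 11, 7, 29, 15]
  [18, 0, 25, 18, 4]
  [-7, 4, 0, -8, -2]
  [1, 12, 8, 0, 16]
  [32, 14, 11, 32, 0]
D(3):
  [0, 11, 7, -1, 5]
  [18, 0, 25, 17, 4]
  [-7, 4, 0, -8, -2]
  [1, 12, 8, 0, 6]
  [4, 14, 11, 3, 0]
D(4):
  [0, 11, 7, -1, 5]
  [18, 0, 25, 17, 4]
  [-7, 4, 0, -8, -2]
  [1, 12, 8, 0, 6]
  [4, 14, 11, 3, 0]
D(5):
  [0, 11, 7, -1, 5]
  [8, 0, 15, 7, 4]
  [-7, 4, 0, -8, -2]
  [1, 12, 8, 0, 6]
  [4, 14, 11, 3, 0]
Key observation: every diagonal entry stays at the unit through all rounds, so no improving cycle exists.
Answer: CONVERGES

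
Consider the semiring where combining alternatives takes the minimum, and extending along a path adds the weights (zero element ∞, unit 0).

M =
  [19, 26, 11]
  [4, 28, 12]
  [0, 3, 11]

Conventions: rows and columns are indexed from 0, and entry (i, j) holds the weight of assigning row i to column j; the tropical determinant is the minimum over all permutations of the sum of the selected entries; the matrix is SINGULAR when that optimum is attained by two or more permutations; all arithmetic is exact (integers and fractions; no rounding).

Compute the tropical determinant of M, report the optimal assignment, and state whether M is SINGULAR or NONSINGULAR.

σ = (0, 1, 2): 19 + 28 + 11 = 58
σ = (0, 2, 1): 19 + 12 + 3 = 34
σ = (1, 0, 2): 26 + 4 + 11 = 41
σ = (1, 2, 0): 26 + 12 + 0 = 38
σ = (2, 0, 1): 11 + 4 + 3 = 18
σ = (2, 1, 0): 11 + 28 + 0 = 39
Optimal value attained by: σ = (2, 0, 1).
Answer: det⊕(M) = 18; verdict: NONSINGULAR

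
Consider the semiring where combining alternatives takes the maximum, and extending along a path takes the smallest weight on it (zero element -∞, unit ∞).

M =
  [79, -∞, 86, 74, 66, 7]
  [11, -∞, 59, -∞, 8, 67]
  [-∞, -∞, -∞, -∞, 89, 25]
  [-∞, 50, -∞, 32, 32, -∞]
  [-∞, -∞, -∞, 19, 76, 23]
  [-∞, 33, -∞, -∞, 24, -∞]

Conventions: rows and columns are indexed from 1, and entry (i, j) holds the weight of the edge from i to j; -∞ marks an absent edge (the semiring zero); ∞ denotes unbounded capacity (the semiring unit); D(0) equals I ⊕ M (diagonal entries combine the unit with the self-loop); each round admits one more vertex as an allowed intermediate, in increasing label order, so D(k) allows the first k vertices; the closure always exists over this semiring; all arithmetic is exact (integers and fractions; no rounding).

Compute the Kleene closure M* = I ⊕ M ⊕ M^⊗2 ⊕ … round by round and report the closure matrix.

D(0):
  [∞, -∞, 86, 74, 66, 7]
  [11, ∞, 59, -∞, 8, 67]
  [-∞, -∞, ∞, -∞, 89, 25]
  [-∞, 50, -∞, ∞, 32, -∞]
  [-∞, -∞, -∞, 19, ∞, 23]
  [-∞, 33, -∞, -∞, 24, ∞]
D(1):
  [∞, -∞, 86, 74, 66, 7]
  [11, ∞, 59, 11, 11, 67]
  [-∞, -∞, ∞, -∞, 89, 25]
  [-∞, 50, -∞, ∞, 32, -∞]
  [-∞, -∞, -∞, 19, ∞, 23]
  [-∞, 33, -∞, -∞, 24, ∞]
D(2):
  [∞, -∞, 86, 74, 66, 7]
  [11, ∞, 59, 11, 11, 67]
  [-∞, -∞, ∞, -∞, 89, 25]
  [11, 50, 50, ∞, 32, 50]
  [-∞, -∞, -∞, 19, ∞, 23]
  [11, 33, 33, 11, 24, ∞]
D(3):
  [∞, -∞, 86, 74, 86, 25]
  [11, ∞, 59, 11, 59, 67]
  [-∞, -∞, ∞, -∞, 89, 25]
  [11, 50, 50, ∞, 50, 50]
  [-∞, -∞, -∞, 19, ∞, 23]
  [11, 33, 33, 11, 33, ∞]
D(4):
  [∞, 50, 86, 74, 86, 50]
  [11, ∞, 59, 11, 59, 67]
  [-∞, -∞, ∞, -∞, 89, 25]
  [11, 50, 50, ∞, 50, 50]
  [11, 19, 19, 19, ∞, 23]
  [11, 33, 33, 11, 33, ∞]
D(5):
  [∞, 50, 86, 74, 86, 50]
  [11, ∞, 59, 19, 59, 67]
  [11, 19, ∞, 19, 89, 25]
  [11, 50, 50, ∞, 50, 50]
  [11, 19, 19, 19, ∞, 23]
  [11, 33, 33, 19, 33, ∞]
D(6):
  [∞, 50, 86, 74, 86, 50]
  [11, ∞, 59, 19, 59, 67]
  [11, 25, ∞, 19, 89, 25]
  [11, 50, 50, ∞, 50, 50]
  [11, 23, 23, 19, ∞, 23]
  [11, 33, 33, 19, 33, ∞]
Answer: M* = [[∞, 50, 86, 74, 86, 50], [11, ∞, 59, 19, 59, 67], [11, 25, ∞, 19, 89, 25], [11, 50, 50, ∞, 50, 50], [11, 23, 23, 19, ∞, 23], [11, 33, 33, 19, 33, ∞]]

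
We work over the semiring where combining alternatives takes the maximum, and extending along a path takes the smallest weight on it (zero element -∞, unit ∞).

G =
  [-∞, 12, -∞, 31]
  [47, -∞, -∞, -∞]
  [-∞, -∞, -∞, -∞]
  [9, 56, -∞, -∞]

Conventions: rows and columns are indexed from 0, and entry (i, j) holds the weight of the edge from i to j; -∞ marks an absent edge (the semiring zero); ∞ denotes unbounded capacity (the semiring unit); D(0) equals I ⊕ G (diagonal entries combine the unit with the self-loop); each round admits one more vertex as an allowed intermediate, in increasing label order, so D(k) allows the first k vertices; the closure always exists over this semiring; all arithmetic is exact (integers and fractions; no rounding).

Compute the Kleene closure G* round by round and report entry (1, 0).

D(0):
  [∞, 12, -∞, 31]
  [47, ∞, -∞, -∞]
  [-∞, -∞, ∞, -∞]
  [9, 56, -∞, ∞]
D(1):
  [∞, 12, -∞, 31]
  [47, ∞, -∞, 31]
  [-∞, -∞, ∞, -∞]
  [9, 56, -∞, ∞]
D(2):
  [∞, 12, -∞, 31]
  [47, ∞, -∞, 31]
  [-∞, -∞, ∞, -∞]
  [47, 56, -∞, ∞]
D(3):
  [∞, 12, -∞, 31]
  [47, ∞, -∞, 31]
  [-∞, -∞, ∞, -∞]
  [47, 56, -∞, ∞]
D(4):
  [∞, 31, -∞, 31]
  [47, ∞, -∞, 31]
  [-∞, -∞, ∞, -∞]
  [47, 56, -∞, ∞]
Answer: G*[1][0] = 47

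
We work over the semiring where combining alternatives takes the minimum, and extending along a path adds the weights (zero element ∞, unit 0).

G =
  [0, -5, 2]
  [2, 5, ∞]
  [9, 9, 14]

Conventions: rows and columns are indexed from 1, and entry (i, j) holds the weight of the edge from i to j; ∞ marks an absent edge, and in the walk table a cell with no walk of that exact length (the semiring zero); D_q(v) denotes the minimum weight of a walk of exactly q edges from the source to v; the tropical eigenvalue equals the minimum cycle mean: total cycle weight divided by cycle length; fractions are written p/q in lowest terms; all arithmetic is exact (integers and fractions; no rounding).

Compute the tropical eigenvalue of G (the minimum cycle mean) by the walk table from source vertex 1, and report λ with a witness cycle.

q=0: [0, ∞, ∞]
q=1: [0, -5, 2]
q=2: [-3, -5, 2]
q=3: [-3, -8, -1]
Optimal cycle mean attained by: cycle 1->2->1, total (-5) + 2, length 2.
Answer: λ = -3/2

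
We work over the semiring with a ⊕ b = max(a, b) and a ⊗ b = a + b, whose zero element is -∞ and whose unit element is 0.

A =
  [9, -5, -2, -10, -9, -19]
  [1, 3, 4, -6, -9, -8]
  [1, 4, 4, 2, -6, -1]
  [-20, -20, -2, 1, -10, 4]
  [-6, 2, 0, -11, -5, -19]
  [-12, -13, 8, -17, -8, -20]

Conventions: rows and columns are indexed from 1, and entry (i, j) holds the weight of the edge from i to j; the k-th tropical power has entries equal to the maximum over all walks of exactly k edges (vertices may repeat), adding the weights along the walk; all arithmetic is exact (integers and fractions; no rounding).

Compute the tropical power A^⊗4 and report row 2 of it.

A^⊗2:
  [18, 4, 7, 0, 0, -3]
  [10, 8, 8, 6, -2, 3]
  [10, 8, 8, 6, -2, 6]
  [-1, 2, 12, 2, -4, 5]
  [3, 5, 6, 2, -6, -1]
  [9, 12, 12, 10, 2, 7]
A^⊗3:
  [27, 13, 16, 9, 9, 6]
  [19, 12, 12, 10, 2, 10]
  [19, 12, 14, 10, 2, 10]
  [13, 16, 16, 14, 6, 11]
  [12, 10, 10, 8, 0, 6]
  [18, 16, 16, 14, 6, 14]
A^⊗4:
  [36, 22, 25, 18, 18, 15]
  [28, 16, 18, 14, 10, 14]
  [28, 18, 18, 16, 10, 14]
  [22, 20, 20, 18, 10, 18]
  [21, 14, 14, 12, 4, 12]
  [27, 20, 22, 18, 10, 18]
Answer: row 2 of A^⊗4 = [28, 16, 18, 14, 10, 14]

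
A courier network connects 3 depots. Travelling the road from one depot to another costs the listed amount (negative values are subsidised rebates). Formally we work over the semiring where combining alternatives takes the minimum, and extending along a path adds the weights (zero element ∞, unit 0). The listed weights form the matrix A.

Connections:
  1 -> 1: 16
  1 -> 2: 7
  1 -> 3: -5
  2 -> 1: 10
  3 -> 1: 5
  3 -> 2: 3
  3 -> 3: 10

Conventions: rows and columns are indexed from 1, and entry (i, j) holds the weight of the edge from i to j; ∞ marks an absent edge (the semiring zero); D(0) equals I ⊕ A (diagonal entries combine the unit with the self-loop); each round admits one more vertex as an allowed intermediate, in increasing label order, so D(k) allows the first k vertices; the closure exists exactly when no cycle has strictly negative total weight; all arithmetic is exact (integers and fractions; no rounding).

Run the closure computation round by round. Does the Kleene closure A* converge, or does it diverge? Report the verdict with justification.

D(0):
  [0, 7, -5]
  [10, 0, ∞]
  [5, 3, 0]
D(1):
  [0, 7, -5]
  [10, 0, 5]
  [5, 3, 0]
D(2):
  [0, 7, -5]
  [10, 0, 5]
  [5, 3, 0]
D(3):
  [0, -2, -5]
  [10, 0, 5]
  [5, 3, 0]
Key observation: every diagonal entry stays at the unit through all rounds, so no improving cycle exists.
Answer: CONVERGES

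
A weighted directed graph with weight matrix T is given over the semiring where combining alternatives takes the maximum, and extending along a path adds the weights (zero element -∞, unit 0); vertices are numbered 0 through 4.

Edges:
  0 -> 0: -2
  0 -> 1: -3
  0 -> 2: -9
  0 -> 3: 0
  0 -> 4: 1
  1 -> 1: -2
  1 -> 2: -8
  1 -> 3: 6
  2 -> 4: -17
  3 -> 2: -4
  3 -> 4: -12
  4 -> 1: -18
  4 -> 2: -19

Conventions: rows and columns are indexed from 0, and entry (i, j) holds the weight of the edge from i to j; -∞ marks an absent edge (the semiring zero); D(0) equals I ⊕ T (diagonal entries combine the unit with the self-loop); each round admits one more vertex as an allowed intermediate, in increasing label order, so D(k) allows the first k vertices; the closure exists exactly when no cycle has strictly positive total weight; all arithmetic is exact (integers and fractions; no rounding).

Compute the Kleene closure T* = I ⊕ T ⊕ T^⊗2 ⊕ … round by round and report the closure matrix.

D(0):
  [0, -3, -9, 0, 1]
  [-∞, 0, -8, 6, -∞]
  [-∞, -∞, 0, -∞, -17]
  [-∞, -∞, -4, 0, -12]
  [-∞, -18, -19, -∞, 0]
D(1):
  [0, -3, -9, 0, 1]
  [-∞, 0, -8, 6, -∞]
  [-∞, -∞, 0, -∞, -17]
  [-∞, -∞, -4, 0, -12]
  [-∞, -18, -19, -∞, 0]
D(2):
  [0, -3, -9, 3, 1]
  [-∞, 0, -8, 6, -∞]
  [-∞, -∞, 0, -∞, -17]
  [-∞, -∞, -4, 0, -12]
  [-∞, -18, -19, -12, 0]
D(3):
  [0, -3, -9, 3, 1]
  [-∞, 0, -8, 6, -25]
  [-∞, -∞, 0, -∞, -17]
  [-∞, -∞, -4, 0, -12]
  [-∞, -18, -19, -12, 0]
D(4):
  [0, -3, -1, 3, 1]
  [-∞, 0, 2, 6, -6]
  [-∞, -∞, 0, -∞, -17]
  [-∞, -∞, -4, 0, -12]
  [-∞, -18, -16, -12, 0]
D(5):
  [0, -3, -1, 3, 1]
  [-∞, 0, 2, 6, -6]
  [-∞, -35, 0, -29, -17]
  [-∞, -30, -4, 0, -12]
  [-∞, -18, -16, -12, 0]
Answer: T* = [[0, -3, -1, 3, 1], [-∞, 0, 2, 6, -6], [-∞, -35, 0, -29, -17], [-∞, -30, -4, 0, -12], [-∞, -18, -16, -12, 0]]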